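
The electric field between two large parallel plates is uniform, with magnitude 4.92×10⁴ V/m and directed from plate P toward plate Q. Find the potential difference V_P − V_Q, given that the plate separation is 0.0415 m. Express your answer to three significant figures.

In a uniform field, potential decreases in the direction of E: ΔV = −E·d for a displacement d parallel to E.
Going from Q to P is a displacement of 0.0415 m opposite to the field, so V_P − V_Q = +Ed = 2040 V.

2040 V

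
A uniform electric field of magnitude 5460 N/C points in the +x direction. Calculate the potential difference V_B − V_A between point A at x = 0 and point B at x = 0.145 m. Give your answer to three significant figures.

In a uniform field, potential decreases in the direction of E: V_B − V_A = −E·Δx.
V_B − V_A = −(5460 V/m)(0.145 m) = -792 V.

-792 V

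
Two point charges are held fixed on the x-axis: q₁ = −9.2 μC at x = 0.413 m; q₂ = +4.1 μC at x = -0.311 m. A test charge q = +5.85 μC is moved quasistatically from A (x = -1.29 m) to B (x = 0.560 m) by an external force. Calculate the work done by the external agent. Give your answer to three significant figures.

For quasistatic motion the external work equals the change in potential energy: W_ext = qΔV = q(V_B − V_A).
At A: distances to the source charges are 1.70 m, 0.979 m; V_A = Σ kqᵢ/rᵢ = -1.09×10⁴ V.
At B: distances to the source charges are 0.147 m, 0.871 m; V_B = Σ kqᵢ/rᵢ = -5.20×10⁵ V.
ΔV = V_B − V_A = -5.09×10⁵ V.
W_ext = qΔV = (5.85×10⁻⁶ C)(-5.09×10⁵ V) = -2.98 J.

-2.98 J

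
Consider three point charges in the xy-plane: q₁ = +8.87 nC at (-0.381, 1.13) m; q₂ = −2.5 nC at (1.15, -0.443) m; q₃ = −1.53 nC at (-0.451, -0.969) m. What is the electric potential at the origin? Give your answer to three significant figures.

Electric potential is a scalar, so the contributions from each charge add algebraically: V = Σ kqᵢ/rᵢ.
Distances from the field point to each charge: r₁ = 1.19 m, r₂ = 1.23 m, r₃ = 1.07 m.
V = k[(8.87×10⁻⁹)/(1.19) + (-2.50×10⁻⁹)/(1.23) + (-1.53×10⁻⁹)/(1.07)] = 35.8 V.

35.8 V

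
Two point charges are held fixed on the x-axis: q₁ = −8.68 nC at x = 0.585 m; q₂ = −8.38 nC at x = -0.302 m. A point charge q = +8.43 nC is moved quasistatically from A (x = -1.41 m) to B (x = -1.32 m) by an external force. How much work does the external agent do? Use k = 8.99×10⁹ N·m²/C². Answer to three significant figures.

For quasistatic motion the external work equals the change in potential energy: W_ext = qΔV = q(V_B − V_A).
At A: distances to the source charges are 1.99 m, 1.11 m; V_A = Σ kqᵢ/rᵢ = -107 V.
At B: distances to the source charges are 1.91 m, 1.02 m; V_B = Σ kqᵢ/rᵢ = -115 V.
ΔV = V_B − V_A = -7.86 V.
W_ext = qΔV = (8.43×10⁻⁹ C)(-7.86 V) = -6.63×10⁻⁸ J.

-6.63×10⁻⁸ J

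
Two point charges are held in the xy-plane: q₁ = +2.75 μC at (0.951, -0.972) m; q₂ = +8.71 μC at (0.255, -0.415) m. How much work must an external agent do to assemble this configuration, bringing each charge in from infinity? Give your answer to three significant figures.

The assembly work is the sum of pairwise potential energies, U = Σ_{i<j} kqᵢqⱼ/rᵢⱼ.
Pair separations: r₁₂ = 0.891 m.
U = (0.242) = 0.242 J.

0.242 J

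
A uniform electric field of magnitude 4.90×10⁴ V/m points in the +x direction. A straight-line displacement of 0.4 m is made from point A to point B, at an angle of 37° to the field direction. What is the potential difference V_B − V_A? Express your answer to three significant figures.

Only the component of displacement along E changes the potential: ΔV = −E·d·cosθ.
ΔV = −(4.90×10⁴ V/m)(0.400 m)cos37° = -1.57×10⁴ V.

-1.57×10⁴ V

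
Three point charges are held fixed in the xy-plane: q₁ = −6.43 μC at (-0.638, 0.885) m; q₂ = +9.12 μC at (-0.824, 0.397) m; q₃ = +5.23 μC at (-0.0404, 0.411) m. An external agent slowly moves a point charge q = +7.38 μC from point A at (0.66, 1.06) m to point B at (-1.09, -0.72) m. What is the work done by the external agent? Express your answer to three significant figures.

For quasistatic motion the external work equals the change in potential energy: W_ext = qΔV = q(V_B − V_A).
At A: distances to the source charges are 1.31 m, 1.63 m, 0.955 m; V_A = Σ kqᵢ/rᵢ = 5.55×10⁴ V.
At B: distances to the source charges are 1.67 m, 1.15 m, 1.54 m; V_B = Σ kqᵢ/rᵢ = 6.72×10⁴ V.
ΔV = V_B − V_A = 1.17×10⁴ V.
W_ext = qΔV = (7.38×10⁻⁶ C)(1.17×10⁴ V) = 0.0861 J.

0.0861 J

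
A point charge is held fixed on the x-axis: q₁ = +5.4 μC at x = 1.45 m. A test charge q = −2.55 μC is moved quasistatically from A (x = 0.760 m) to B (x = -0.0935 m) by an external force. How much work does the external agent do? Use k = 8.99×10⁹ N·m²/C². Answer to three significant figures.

0.0992 J

For quasistatic motion the external work equals the change in potential energy: W_ext = qΔV = q(V_B − V_A).
At A: distance to the source charge is 0.690 m; V_A = kq₁/r = 7.04×10⁴ V.
At B: distance to the source charge is 1.54 m; V_B = kq₁/r = 3.15×10⁴ V.
ΔV = V_B − V_A = -3.89×10⁴ V.
W_ext = qΔV = (-2.55×10⁻⁶ C)(-3.89×10⁴ V) = 0.0992 J.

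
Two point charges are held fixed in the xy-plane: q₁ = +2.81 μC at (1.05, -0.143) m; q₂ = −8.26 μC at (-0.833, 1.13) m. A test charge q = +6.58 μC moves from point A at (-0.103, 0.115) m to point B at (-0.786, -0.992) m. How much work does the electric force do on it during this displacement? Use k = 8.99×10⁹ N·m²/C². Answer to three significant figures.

The work done by the electric force is W_field = −ΔU = −q(V_B − V_A) = q(V_A − V_B).
At A: distances to the source charges are 1.18 m, 1.25 m; V_A = Σ kqᵢ/rᵢ = -3.80×10⁴ V.
At B: distances to the source charges are 2.02 m, 2.12 m; V_B = Σ kqᵢ/rᵢ = -2.25×10⁴ V.
ΔV = V_B − V_A = 1.55×10⁴ V.
W_field = −qΔV = −(6.58×10⁻⁶ C)(1.55×10⁴ V) = -0.102 J.

-0.102 J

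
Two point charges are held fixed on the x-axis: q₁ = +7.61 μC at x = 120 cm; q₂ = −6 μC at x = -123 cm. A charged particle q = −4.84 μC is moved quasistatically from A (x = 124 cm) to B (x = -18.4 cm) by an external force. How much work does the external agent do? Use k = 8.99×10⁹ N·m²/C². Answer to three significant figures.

8.18 J

For quasistatic motion the external work equals the change in potential energy: W_ext = qΔV = q(V_B − V_A).
At A: distances to the source charges are 0.0400 m, 2.47 m; V_A = Σ kqᵢ/rᵢ = 1.69×10⁶ V.
At B: distances to the source charges are 1.38 m, 1.05 m; V_B = Σ kqᵢ/rᵢ = -2140 V.
ΔV = V_B − V_A = -1.69×10⁶ V.
W_ext = qΔV = (-4.84×10⁻⁶ C)(-1.69×10⁶ V) = 8.18 J.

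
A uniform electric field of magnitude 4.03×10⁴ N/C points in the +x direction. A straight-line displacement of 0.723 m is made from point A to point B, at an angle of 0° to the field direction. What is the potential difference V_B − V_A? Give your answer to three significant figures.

Only the component of displacement along E changes the potential: ΔV = −E·d·cosθ.
ΔV = −(4.03×10⁴ V/m)(0.723 m)cos0° = -2.91×10⁴ V.

-2.91×10⁴ V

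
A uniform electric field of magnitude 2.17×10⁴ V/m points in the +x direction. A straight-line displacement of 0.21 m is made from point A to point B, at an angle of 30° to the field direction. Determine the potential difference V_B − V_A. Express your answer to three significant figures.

-3950 V

Only the component of displacement along E changes the potential: ΔV = −E·d·cosθ.
ΔV = −(2.17×10⁴ V/m)(0.210 m)cos30° = -3950 V.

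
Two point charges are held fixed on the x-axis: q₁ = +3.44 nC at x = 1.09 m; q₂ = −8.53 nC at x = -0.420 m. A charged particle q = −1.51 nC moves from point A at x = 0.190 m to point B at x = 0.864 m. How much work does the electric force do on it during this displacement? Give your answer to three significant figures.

2.54×10⁻⁷ J

The work done by the electric force is W_field = −ΔU = −q(V_B − V_A) = q(V_A − V_B).
At A: distances to the source charges are 0.900 m, 0.610 m; V_A = Σ kqᵢ/rᵢ = -91.4 V.
At B: distances to the source charges are 0.226 m, 1.28 m; V_B = Σ kqᵢ/rᵢ = 77.1 V.
ΔV = V_B − V_A = 168 V.
W_field = −qΔV = −(-1.51×10⁻⁹ C)(168 V) = 2.54×10⁻⁷ J.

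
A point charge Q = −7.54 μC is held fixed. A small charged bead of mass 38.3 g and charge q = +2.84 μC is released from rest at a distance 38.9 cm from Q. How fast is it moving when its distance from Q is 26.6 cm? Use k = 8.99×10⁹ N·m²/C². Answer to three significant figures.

3.46 m/s

Only the electrostatic force acts, so mechanical energy is conserved: ½mv² = U₁ − U₂ = kQq(1/r₁ − 1/r₂).
U₁ − U₂ = (8.99×10⁹ N·m²/C²)(-7.54×10⁻⁶ C)(2.84×10⁻⁶ C)(1/0.389 − 1/0.266) = 0.229 J.
v = √(2·0.229/0.0383) = 3.46 m/s.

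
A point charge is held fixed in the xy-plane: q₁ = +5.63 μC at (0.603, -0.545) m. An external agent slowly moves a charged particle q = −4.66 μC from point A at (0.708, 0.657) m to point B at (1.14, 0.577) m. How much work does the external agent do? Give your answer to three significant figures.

For quasistatic motion the external work equals the change in potential energy: W_ext = qΔV = q(V_B − V_A).
At A: distance to the source charge is 1.21 m; V_A = kq₁/r = 4.19×10⁴ V.
At B: distance to the source charge is 1.24 m; V_B = kq₁/r = 4.07×10⁴ V.
ΔV = V_B − V_A = -1260 V.
W_ext = qΔV = (-4.66×10⁻⁶ C)(-1260 V) = 5.86×10⁻³ J.

5.86×10⁻³ J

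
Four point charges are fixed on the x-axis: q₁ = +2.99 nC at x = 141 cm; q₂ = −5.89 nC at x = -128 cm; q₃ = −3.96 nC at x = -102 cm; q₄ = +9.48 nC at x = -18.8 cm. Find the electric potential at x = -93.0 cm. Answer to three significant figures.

The total potential is the scalar sum of each charge's contribution, V = Σ kqᵢ/rᵢ.
Distances from the field point to each charge: r₁ = 2.34 m, r₂ = 0.350 m, r₃ = 0.0900 m, r₄ = 0.742 m.
V = k[(2.99×10⁻⁹)/(2.34) + (-5.89×10⁻⁹)/(0.350) + (-3.96×10⁻⁹)/(0.0900) + (9.48×10⁻⁹)/(0.742)] = -421 V.

-421 V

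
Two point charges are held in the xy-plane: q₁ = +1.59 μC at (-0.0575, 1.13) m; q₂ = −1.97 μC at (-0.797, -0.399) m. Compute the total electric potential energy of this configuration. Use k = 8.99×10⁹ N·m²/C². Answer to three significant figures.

The assembly work is the sum of pairwise potential energies, U = Σ_{i<j} kqᵢqⱼ/rᵢⱼ.
Pair separations: r₁₂ = 1.70 m.
U = (-0.0166) = -0.0166 J.

-0.0166 J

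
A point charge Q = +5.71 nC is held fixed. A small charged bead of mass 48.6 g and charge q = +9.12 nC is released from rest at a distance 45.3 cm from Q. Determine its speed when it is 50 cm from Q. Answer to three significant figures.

Only the electrostatic force acts, so mechanical energy is conserved: ½mv² = U₁ − U₂ = kQq(1/r₁ − 1/r₂).
U₁ − U₂ = (8.99×10⁹ N·m²/C²)(5.71×10⁻⁹ C)(9.12×10⁻⁹ C)(1/0.453 − 1/0.500) = 9.71×10⁻⁸ J.
v = √(2·9.71×10⁻⁸/0.0486) = 2.00×10⁻³ m/s.

2.00×10⁻³ m/s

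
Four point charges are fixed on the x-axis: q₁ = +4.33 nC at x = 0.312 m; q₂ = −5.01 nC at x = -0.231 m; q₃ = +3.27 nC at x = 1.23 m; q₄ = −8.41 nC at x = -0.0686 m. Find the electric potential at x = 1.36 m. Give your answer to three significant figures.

182 V

Electric potential is a scalar, so the contributions from each charge add algebraically: V = Σ kqᵢ/rᵢ.
Distances from the field point to each charge: r₁ = 1.05 m, r₂ = 1.59 m, r₃ = 0.130 m, r₄ = 1.43 m.
V = k[(4.33×10⁻⁹)/(1.05) + (-5.01×10⁻⁹)/(1.59) + (3.27×10⁻⁹)/(0.130) + (-8.41×10⁻⁹)/(1.43)] = 182 V.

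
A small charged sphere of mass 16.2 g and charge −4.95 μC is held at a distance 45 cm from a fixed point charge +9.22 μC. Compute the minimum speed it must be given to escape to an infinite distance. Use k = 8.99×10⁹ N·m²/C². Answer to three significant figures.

10.6 m/s

To just escape, total mechanical energy must reach zero at infinity: ½mv²_min + U = 0, so ½mv²_min = −U = |kQq|/r.
|U| = |kQq|/r = (8.99×10⁹ N·m²/C²)(9.22×10⁻⁶)(4.95×10⁻⁶)/(0.450) = 0.912 J.
v_min = √(2|U|/m) = √(2·0.912/0.0162) = 10.6 m/s.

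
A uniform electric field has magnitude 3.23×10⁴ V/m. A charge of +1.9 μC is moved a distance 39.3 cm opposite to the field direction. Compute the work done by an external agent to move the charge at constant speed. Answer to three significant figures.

The potential change for a displacement 39.3 cm opposite to the field direction is ΔV = +Ed = 1.27×10⁴ V.
W_ext = qΔV = 0.0241 J.

0.0241 J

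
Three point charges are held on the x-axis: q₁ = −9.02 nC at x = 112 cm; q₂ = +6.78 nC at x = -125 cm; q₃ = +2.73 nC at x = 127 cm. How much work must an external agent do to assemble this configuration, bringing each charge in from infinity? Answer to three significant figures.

-1.64×10⁻⁶ J

The assembly work is the sum of pairwise potential energies, U = Σ_{i<j} kqᵢqⱼ/rᵢⱼ.
Pair separations: r₁₂ = 2.37 m, r₁₃ = 0.150 m, r₂₃ = 2.52 m.
U = (-2.32×10⁻⁷) + (-1.48×10⁻⁶) + (6.60×10⁻⁸) = -1.64×10⁻⁶ J.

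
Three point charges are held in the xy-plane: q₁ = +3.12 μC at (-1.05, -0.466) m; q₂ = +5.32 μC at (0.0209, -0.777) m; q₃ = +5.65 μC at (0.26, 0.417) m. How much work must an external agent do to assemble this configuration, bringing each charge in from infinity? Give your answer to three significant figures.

The work to assemble the configuration equals its total potential energy, U = Σ kqᵢqⱼ/rᵢⱼ over all pairs.
Pair separations: r₁₂ = 1.12 m, r₁₃ = 1.58 m, r₂₃ = 1.22 m.
U = (0.134) + (0.100) + (0.222) = 0.456 J.

0.456 J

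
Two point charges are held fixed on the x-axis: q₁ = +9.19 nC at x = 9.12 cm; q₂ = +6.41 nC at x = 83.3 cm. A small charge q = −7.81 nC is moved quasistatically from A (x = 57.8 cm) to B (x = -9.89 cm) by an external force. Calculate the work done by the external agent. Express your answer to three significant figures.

For quasistatic motion the external work equals the change in potential energy: W_ext = qΔV = q(V_B − V_A).
At A: distances to the source charges are 0.487 m, 0.255 m; V_A = Σ kqᵢ/rᵢ = 396 V.
At B: distances to the source charges are 0.190 m, 0.932 m; V_B = Σ kqᵢ/rᵢ = 496 V.
ΔV = V_B − V_A = 101 V.
W_ext = qΔV = (-7.81×10⁻⁹ C)(101 V) = -7.87×10⁻⁷ J.

-7.87×10⁻⁷ J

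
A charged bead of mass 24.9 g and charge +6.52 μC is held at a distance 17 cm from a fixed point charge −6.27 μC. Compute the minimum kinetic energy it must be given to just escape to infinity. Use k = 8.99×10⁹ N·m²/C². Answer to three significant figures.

To just escape, total mechanical energy must reach zero at infinity: ½mv²_min + U = 0, so ½mv²_min = −U = |kQq|/r.
|U| = |kQq|/r = (8.99×10⁹ N·m²/C²)(6.27×10⁻⁶)(6.52×10⁻⁶)/(0.170) = 2.16 J.

2.16 J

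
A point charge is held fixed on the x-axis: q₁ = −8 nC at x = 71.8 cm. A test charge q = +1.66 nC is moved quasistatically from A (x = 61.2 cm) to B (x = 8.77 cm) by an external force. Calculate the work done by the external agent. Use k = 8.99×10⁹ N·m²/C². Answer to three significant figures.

For quasistatic motion the external work equals the change in potential energy: W_ext = qΔV = q(V_B − V_A).
At A: distance to the source charge is 0.106 m; V_A = kq₁/r = -678 V.
At B: distance to the source charge is 0.630 m; V_B = kq₁/r = -114 V.
ΔV = V_B − V_A = 564 V.
W_ext = qΔV = (1.66×10⁻⁹ C)(564 V) = 9.37×10⁻⁷ J.

9.37×10⁻⁷ J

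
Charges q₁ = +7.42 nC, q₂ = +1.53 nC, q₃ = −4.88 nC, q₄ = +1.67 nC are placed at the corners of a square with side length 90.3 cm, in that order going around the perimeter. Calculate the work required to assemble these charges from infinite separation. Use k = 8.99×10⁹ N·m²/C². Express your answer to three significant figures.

-1.56×10⁻⁷ J

The work to assemble the configuration equals its total potential energy, U = Σ kqᵢqⱼ/rᵢⱼ over all pairs.
The four side pairs have separation 0.903 m and the two diagonal pairs 1.28 m.
Summing all 6 pair terms gives U = -1.56×10⁻⁷ J.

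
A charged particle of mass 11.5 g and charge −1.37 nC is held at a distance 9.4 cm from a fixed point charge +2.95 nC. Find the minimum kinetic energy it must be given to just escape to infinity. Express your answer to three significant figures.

To just escape, total mechanical energy must reach zero at infinity: ½mv²_min + U = 0, so ½mv²_min = −U = |kQq|/r.
|U| = |kQq|/r = (8.99×10⁹ N·m²/C²)(2.95×10⁻⁹)(1.37×10⁻⁹)/(0.0940) = 3.87×10⁻⁷ J.

3.87×10⁻⁷ J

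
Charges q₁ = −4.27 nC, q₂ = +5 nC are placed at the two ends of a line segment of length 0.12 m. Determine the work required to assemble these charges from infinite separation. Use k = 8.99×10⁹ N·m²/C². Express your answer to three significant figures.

-1.60×10⁻⁶ J

The assembly work is the sum of pairwise potential energies, U = Σ_{i<j} kqᵢqⱼ/rᵢⱼ.
The separation is r = 0.120 m.
U = (-1.60×10⁻⁶) = -1.60×10⁻⁶ J.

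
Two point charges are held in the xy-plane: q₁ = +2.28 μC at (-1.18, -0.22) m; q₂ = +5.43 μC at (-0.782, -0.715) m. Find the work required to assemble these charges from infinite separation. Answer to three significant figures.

0.175 J

The work to assemble the configuration equals its total potential energy, U = Σ kqᵢqⱼ/rᵢⱼ over all pairs.
Pair separations: r₁₂ = 0.635 m.
U = (0.175) = 0.175 J.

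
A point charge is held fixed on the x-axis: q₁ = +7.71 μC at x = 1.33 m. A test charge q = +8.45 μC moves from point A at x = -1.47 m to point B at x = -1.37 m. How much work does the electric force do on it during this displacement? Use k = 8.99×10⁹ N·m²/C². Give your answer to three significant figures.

-7.75×10⁻³ J

The work done by the electric force is W_field = −ΔU = −q(V_B − V_A) = q(V_A − V_B).
At A: distance to the source charge is 2.80 m; V_A = kq₁/r = 2.48×10⁴ V.
At B: distance to the source charge is 2.70 m; V_B = kq₁/r = 2.57×10⁴ V.
ΔV = V_B − V_A = 917 V.
W_field = −qΔV = −(8.45×10⁻⁶ C)(917 V) = -7.75×10⁻³ J.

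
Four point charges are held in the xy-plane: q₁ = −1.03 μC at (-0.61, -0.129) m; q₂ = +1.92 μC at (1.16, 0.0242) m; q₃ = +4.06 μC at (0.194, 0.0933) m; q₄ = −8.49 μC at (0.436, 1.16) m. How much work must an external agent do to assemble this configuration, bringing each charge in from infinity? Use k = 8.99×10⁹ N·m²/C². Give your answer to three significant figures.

The assembly work is the sum of pairwise potential energies, U = Σ_{i<j} kqᵢqⱼ/rᵢⱼ.
Pair separations: r₁₂ = 1.78 m, r₁₃ = 0.834 m, r₁₄ = 1.66 m, r₂₃ = 0.968 m, r₂₄ = 1.35 m, r₃₄ = 1.09 m.
Summing all 6 pair terms gives U = -0.327 J.

-0.327 J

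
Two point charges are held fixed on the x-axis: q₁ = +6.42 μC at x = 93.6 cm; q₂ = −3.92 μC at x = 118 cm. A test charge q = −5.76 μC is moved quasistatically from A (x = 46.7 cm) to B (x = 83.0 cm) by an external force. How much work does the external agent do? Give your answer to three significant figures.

For quasistatic motion the external work equals the change in potential energy: W_ext = qΔV = q(V_B − V_A).
At A: distances to the source charges are 0.469 m, 0.713 m; V_A = Σ kqᵢ/rᵢ = 7.36×10⁴ V.
At B: distances to the source charges are 0.106 m, 0.350 m; V_B = Σ kqᵢ/rᵢ = 4.44×10⁵ V.
ΔV = V_B − V_A = 3.70×10⁵ V.
W_ext = qΔV = (-5.76×10⁻⁶ C)(3.70×10⁵ V) = -2.13 J.

-2.13 J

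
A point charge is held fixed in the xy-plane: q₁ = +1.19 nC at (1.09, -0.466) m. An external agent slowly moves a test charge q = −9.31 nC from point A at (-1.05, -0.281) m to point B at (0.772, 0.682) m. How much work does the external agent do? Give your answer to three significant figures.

For quasistatic motion the external work equals the change in potential energy: W_ext = qΔV = q(V_B − V_A).
At A: distance to the source charge is 2.15 m; V_A = kq₁/r = 4.98 V.
At B: distance to the source charge is 1.19 m; V_B = kq₁/r = 8.98 V.
ΔV = V_B − V_A = 4.00 V.
W_ext = qΔV = (-9.31×10⁻⁹ C)(4.00 V) = -3.72×10⁻⁸ J.

-3.72×10⁻⁸ J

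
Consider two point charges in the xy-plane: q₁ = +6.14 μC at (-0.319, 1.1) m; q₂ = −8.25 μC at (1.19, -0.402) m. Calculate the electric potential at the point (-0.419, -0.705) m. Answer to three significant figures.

The total potential is the scalar sum of each charge's contribution, V = Σ kqᵢ/rᵢ.
Distances from the field point to each charge: r₁ = 1.81 m, r₂ = 1.64 m.
V = k[(6.14×10⁻⁶)/(1.81) + (-8.25×10⁻⁶)/(1.64)] = -1.48×10⁴ V.

-1.48×10⁴ V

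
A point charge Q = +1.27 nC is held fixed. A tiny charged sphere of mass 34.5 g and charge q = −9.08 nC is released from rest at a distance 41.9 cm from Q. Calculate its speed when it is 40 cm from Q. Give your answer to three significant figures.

8.25×10⁻⁴ m/s

Only the electrostatic force acts, so mechanical energy is conserved: ½mv² = U₁ − U₂ = kQq(1/r₁ − 1/r₂).
U₁ − U₂ = (8.99×10⁹ N·m²/C²)(1.27×10⁻⁹ C)(-9.08×10⁻⁹ C)(1/0.419 − 1/0.400) = 1.18×10⁻⁸ J.
v = √(2·1.18×10⁻⁸/0.0345) = 8.25×10⁻⁴ m/s.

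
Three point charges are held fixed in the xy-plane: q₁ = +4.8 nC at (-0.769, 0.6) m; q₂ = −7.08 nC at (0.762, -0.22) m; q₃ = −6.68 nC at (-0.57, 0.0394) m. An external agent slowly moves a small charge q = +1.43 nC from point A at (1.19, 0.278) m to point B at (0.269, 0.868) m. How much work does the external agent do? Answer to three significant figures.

6.44×10⁻⁸ J

For quasistatic motion the external work equals the change in potential energy: W_ext = qΔV = q(V_B − V_A).
At A: distances to the source charges are 1.99 m, 0.657 m, 1.78 m; V_A = Σ kqᵢ/rᵢ = -109 V.
At B: distances to the source charges are 1.07 m, 1.19 m, 1.18 m; V_B = Σ kqᵢ/rᵢ = -64.0 V.
ΔV = V_B − V_A = 45.0 V.
W_ext = qΔV = (1.43×10⁻⁹ C)(45.0 V) = 6.44×10⁻⁸ J.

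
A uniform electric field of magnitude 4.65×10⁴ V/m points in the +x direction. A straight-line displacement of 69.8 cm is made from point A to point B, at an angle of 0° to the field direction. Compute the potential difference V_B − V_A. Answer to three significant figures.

Only the component of displacement along E changes the potential: ΔV = −E·d·cosθ.
ΔV = −(4.65×10⁴ V/m)(0.698 m)cos0° = -3.25×10⁴ V.

-3.25×10⁴ V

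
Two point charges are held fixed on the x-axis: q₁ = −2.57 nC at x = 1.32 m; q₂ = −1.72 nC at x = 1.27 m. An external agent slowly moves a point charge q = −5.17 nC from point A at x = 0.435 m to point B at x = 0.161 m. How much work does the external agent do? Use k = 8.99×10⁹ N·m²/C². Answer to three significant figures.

-5.56×10⁻⁸ J

For quasistatic motion the external work equals the change in potential energy: W_ext = qΔV = q(V_B − V_A).
At A: distances to the source charges are 0.885 m, 0.835 m; V_A = Σ kqᵢ/rᵢ = -44.6 V.
At B: distances to the source charges are 1.16 m, 1.11 m; V_B = Σ kqᵢ/rᵢ = -33.9 V.
ΔV = V_B − V_A = 10.7 V.
W_ext = qΔV = (-5.17×10⁻⁹ C)(10.7 V) = -5.56×10⁻⁸ J.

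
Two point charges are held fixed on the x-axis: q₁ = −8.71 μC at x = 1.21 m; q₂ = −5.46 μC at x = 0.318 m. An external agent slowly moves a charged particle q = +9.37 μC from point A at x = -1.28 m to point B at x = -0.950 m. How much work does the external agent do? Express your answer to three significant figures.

For quasistatic motion the external work equals the change in potential energy: W_ext = qΔV = q(V_B − V_A).
At A: distances to the source charges are 2.49 m, 1.60 m; V_A = Σ kqᵢ/rᵢ = -6.22×10⁴ V.
At B: distances to the source charges are 2.16 m, 1.27 m; V_B = Σ kqᵢ/rᵢ = -7.50×10⁴ V.
ΔV = V_B − V_A = -1.28×10⁴ V.
W_ext = qΔV = (9.37×10⁻⁶ C)(-1.28×10⁴ V) = -0.120 J.

-0.120 J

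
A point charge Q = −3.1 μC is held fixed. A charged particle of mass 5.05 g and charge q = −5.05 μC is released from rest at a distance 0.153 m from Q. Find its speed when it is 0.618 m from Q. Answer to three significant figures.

16.6 m/s

Only the electrostatic force acts, so mechanical energy is conserved: ½mv² = U₁ − U₂ = kQq(1/r₁ − 1/r₂).
U₁ − U₂ = (8.99×10⁹ N·m²/C²)(-3.10×10⁻⁶ C)(-5.05×10⁻⁶ C)(1/0.153 − 1/0.618) = 0.692 J.
v = √(2·0.692/5.05×10⁻³) = 16.6 m/s.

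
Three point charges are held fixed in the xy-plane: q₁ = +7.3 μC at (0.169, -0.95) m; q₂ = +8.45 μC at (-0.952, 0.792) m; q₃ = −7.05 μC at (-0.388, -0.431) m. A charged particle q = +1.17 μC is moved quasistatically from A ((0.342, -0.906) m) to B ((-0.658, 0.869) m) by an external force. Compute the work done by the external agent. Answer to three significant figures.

For quasistatic motion the external work equals the change in potential energy: W_ext = qΔV = q(V_B − V_A).
At A: distances to the source charges are 0.179 m, 2.13 m, 0.871 m; V_A = Σ kqᵢ/rᵢ = 3.30×10⁵ V.
At B: distances to the source charges are 2.00 m, 0.304 m, 1.33 m; V_B = Σ kqᵢ/rᵢ = 2.35×10⁵ V.
ΔV = V_B − V_A = -9.54×10⁴ V.
W_ext = qΔV = (1.17×10⁻⁶ C)(-9.54×10⁴ V) = -0.112 J.

-0.112 J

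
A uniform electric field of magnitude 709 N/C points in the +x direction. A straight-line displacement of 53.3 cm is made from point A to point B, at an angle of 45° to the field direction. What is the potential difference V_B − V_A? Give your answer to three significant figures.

-267 V

Only the component of displacement along E changes the potential: ΔV = −E·d·cosθ.
ΔV = −(709 V/m)(0.533 m)cos45° = -267 V.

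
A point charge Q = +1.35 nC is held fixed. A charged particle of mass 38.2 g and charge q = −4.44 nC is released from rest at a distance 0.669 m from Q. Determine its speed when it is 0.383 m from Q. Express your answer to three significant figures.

Only the electrostatic force acts, so mechanical energy is conserved: ½mv² = U₁ − U₂ = kQq(1/r₁ − 1/r₂).
U₁ − U₂ = (8.99×10⁹ N·m²/C²)(1.35×10⁻⁹ C)(-4.44×10⁻⁹ C)(1/0.669 − 1/0.383) = 6.01×10⁻⁸ J.
v = √(2·6.01×10⁻⁸/0.0382) = 1.77×10⁻³ m/s.

1.77×10⁻³ m/s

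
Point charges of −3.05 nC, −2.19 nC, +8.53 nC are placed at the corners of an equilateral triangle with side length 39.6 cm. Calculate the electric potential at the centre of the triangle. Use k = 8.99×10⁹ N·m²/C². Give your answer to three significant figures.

Electric potential is a scalar, so the contributions from each charge add algebraically: V = Σ kqᵢ/rᵢ.
The distance from each vertex to the centroid is a/√3 = 0.229 m.
V = k[(-3.05×10⁻⁹)/(0.229) + (-2.19×10⁻⁹)/(0.229) + (8.53×10⁻⁹)/(0.229)] = 129 V.

129 V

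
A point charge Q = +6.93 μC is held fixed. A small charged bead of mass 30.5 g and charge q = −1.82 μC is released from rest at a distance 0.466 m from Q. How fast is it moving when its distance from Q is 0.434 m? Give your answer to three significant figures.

Only the electrostatic force acts, so mechanical energy is conserved: ½mv² = U₁ − U₂ = kQq(1/r₁ − 1/r₂).
U₁ − U₂ = (8.99×10⁹ N·m²/C²)(6.93×10⁻⁶ C)(-1.82×10⁻⁶ C)(1/0.466 − 1/0.434) = 0.0179 J.
v = √(2·0.0179/0.0305) = 1.08 m/s.

1.08 m/s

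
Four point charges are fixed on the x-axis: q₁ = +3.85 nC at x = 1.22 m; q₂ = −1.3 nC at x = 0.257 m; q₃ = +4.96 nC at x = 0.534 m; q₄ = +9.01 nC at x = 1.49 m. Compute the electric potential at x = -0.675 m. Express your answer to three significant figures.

Electric potential is a scalar, so the contributions from each charge add algebraically: V = Σ kqᵢ/rᵢ.
Distances from the field point to each charge: r₁ = 1.90 m, r₂ = 0.932 m, r₃ = 1.21 m, r₄ = 2.17 m.
V = k[(3.85×10⁻⁹)/(1.90) + (-1.30×10⁻⁹)/(0.932) + (4.96×10⁻⁹)/(1.21) + (9.01×10⁻⁹)/(2.17)] = 80.0 V.

80.0 V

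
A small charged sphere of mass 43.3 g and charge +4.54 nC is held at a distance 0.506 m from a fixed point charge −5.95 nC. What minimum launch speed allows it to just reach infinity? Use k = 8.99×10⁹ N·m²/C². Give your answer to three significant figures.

4.71×10⁻³ m/s

To just escape, total mechanical energy must reach zero at infinity: ½mv²_min + U = 0, so ½mv²_min = −U = |kQq|/r.
|U| = |kQq|/r = (8.99×10⁹ N·m²/C²)(5.95×10⁻⁹)(4.54×10⁻⁹)/(0.506) = 4.80×10⁻⁷ J.
v_min = √(2|U|/m) = √(2·4.80×10⁻⁷/0.0433) = 4.71×10⁻³ m/s.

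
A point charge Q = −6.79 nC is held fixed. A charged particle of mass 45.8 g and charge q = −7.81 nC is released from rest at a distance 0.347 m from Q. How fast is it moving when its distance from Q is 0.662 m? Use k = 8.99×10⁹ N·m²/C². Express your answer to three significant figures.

Only the electrostatic force acts, so mechanical energy is conserved: ½mv² = U₁ − U₂ = kQq(1/r₁ − 1/r₂).
U₁ − U₂ = (8.99×10⁹ N·m²/C²)(-6.79×10⁻⁹ C)(-7.81×10⁻⁹ C)(1/0.347 − 1/0.662) = 6.54×10⁻⁷ J.
v = √(2·6.54×10⁻⁷/0.0458) = 5.34×10⁻³ m/s.

5.34×10⁻³ m/s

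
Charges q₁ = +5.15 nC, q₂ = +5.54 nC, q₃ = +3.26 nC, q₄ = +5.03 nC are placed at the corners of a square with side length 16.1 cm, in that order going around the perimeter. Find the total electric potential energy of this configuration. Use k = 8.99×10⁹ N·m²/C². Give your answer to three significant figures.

6.73×10⁻⁶ J

The assembly work is the sum of pairwise potential energies, U = Σ_{i<j} kqᵢqⱼ/rᵢⱼ.
The four side pairs have separation 0.161 m and the two diagonal pairs 0.228 m.
Summing all 6 pair terms gives U = 6.73×10⁻⁶ J.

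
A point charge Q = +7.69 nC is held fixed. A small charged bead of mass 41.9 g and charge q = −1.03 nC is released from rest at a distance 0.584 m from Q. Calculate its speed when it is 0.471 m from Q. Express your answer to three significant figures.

Only the electrostatic force acts, so mechanical energy is conserved: ½mv² = U₁ − U₂ = kQq(1/r₁ − 1/r₂).
U₁ − U₂ = (8.99×10⁹ N·m²/C²)(7.69×10⁻⁹ C)(-1.03×10⁻⁹ C)(1/0.584 − 1/0.471) = 2.93×10⁻⁸ J.
v = √(2·2.93×10⁻⁸/0.0419) = 1.18×10⁻³ m/s.

1.18×10⁻³ m/s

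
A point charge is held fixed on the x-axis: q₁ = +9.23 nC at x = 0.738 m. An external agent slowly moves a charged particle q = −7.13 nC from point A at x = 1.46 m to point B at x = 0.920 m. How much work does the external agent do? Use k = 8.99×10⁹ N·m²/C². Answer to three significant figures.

For quasistatic motion the external work equals the change in potential energy: W_ext = qΔV = q(V_B − V_A).
At A: distance to the source charge is 0.722 m; V_A = kq₁/r = 115 V.
At B: distance to the source charge is 0.182 m; V_B = kq₁/r = 456 V.
ΔV = V_B − V_A = 341 V.
W_ext = qΔV = (-7.13×10⁻⁹ C)(341 V) = -2.43×10⁻⁶ J.

-2.43×10⁻⁶ J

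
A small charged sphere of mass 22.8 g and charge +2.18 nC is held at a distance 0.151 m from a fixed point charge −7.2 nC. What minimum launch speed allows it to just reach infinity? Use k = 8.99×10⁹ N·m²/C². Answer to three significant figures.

9.05×10⁻³ m/s

To just escape, total mechanical energy must reach zero at infinity: ½mv²_min + U = 0, so ½mv²_min = −U = |kQq|/r.
|U| = |kQq|/r = (8.99×10⁹ N·m²/C²)(7.20×10⁻⁹)(2.18×10⁻⁹)/(0.151) = 9.34×10⁻⁷ J.
v_min = √(2|U|/m) = √(2·9.34×10⁻⁷/0.0228) = 9.05×10⁻³ m/s.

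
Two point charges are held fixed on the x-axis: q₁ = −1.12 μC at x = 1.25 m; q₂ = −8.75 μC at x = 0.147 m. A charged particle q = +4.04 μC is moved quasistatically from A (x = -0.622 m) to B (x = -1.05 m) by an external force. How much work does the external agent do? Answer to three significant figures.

For quasistatic motion the external work equals the change in potential energy: W_ext = qΔV = q(V_B − V_A).
At A: distances to the source charges are 1.87 m, 0.769 m; V_A = Σ kqᵢ/rᵢ = -1.08×10⁵ V.
At B: distances to the source charges are 2.30 m, 1.20 m; V_B = Σ kqᵢ/rᵢ = -7.01×10⁴ V.
ΔV = V_B − V_A = 3.76×10⁴ V.
W_ext = qΔV = (4.04×10⁻⁶ C)(3.76×10⁴ V) = 0.152 J.

0.152 J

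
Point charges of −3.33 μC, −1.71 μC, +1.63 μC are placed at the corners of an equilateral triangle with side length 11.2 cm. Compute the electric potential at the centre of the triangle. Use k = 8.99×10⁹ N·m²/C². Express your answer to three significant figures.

-4.74×10⁵ V

The total potential is the scalar sum of each charge's contribution, V = Σ kqᵢ/rᵢ.
The distance from each vertex to the centroid is a/√3 = 0.0647 m.
V = k[(-3.33×10⁻⁶)/(0.0647) + (-1.71×10⁻⁶)/(0.0647) + (1.63×10⁻⁶)/(0.0647)] = -4.74×10⁵ V.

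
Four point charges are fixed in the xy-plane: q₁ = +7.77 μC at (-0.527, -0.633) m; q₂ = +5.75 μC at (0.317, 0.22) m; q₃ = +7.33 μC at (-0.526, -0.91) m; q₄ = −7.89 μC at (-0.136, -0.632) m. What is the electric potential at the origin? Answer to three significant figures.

1.72×10⁵ V

Electric potential is a scalar, so the contributions from each charge add algebraically: V = Σ kqᵢ/rᵢ.
Distances from the field point to each charge: r₁ = 0.824 m, r₂ = 0.386 m, r₃ = 1.05 m, r₄ = 0.646 m.
V = k[(7.77×10⁻⁶)/(0.824) + (5.75×10⁻⁶)/(0.386) + (7.33×10⁻⁶)/(1.05) + (-7.89×10⁻⁶)/(0.646)] = 1.72×10⁵ V.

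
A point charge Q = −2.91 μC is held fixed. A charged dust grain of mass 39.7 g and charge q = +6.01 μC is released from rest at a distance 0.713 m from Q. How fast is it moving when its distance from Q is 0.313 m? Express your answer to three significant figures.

Only the electrostatic force acts, so mechanical energy is conserved: ½mv² = U₁ − U₂ = kQq(1/r₁ − 1/r₂).
U₁ − U₂ = (8.99×10⁹ N·m²/C²)(-2.91×10⁻⁶ C)(6.01×10⁻⁶ C)(1/0.713 − 1/0.313) = 0.282 J.
v = √(2·0.282/0.0397) = 3.77 m/s.

3.77 m/s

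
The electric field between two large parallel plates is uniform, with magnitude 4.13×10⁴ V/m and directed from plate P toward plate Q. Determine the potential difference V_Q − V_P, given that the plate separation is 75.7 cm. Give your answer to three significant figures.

-3.13×10⁴ V

In a uniform field, potential decreases in the direction of E: ΔV = −E·d for a displacement d parallel to E.
Going from P to Q is a displacement of 75.7 cm along the field, so V_Q − V_P = −Ed = -3.13×10⁴ V.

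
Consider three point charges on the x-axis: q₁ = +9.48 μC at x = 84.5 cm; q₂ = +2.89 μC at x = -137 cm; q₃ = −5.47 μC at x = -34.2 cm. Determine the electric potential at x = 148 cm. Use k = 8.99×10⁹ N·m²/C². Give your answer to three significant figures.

Electric potential is a scalar, so the contributions from each charge add algebraically: V = Σ kqᵢ/rᵢ.
Distances from the field point to each charge: r₁ = 0.635 m, r₂ = 2.85 m, r₃ = 1.82 m.
V = k[(9.48×10⁻⁶)/(0.635) + (2.89×10⁻⁶)/(2.85) + (-5.47×10⁻⁶)/(1.82)] = 1.16×10⁵ V.

1.16×10⁵ V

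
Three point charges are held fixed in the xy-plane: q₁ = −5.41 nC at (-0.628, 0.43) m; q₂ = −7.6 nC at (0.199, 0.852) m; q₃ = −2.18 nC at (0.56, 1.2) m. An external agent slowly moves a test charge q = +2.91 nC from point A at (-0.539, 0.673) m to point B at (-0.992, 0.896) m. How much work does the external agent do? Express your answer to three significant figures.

4.13×10⁻⁷ J

For quasistatic motion the external work equals the change in potential energy: W_ext = qΔV = q(V_B − V_A).
At A: distances to the source charges are 0.259 m, 0.759 m, 1.22 m; V_A = Σ kqᵢ/rᵢ = -294 V.
At B: distances to the source charges are 0.591 m, 1.19 m, 1.58 m; V_B = Σ kqᵢ/rᵢ = -152 V.
ΔV = V_B − V_A = 142 V.
W_ext = qΔV = (2.91×10⁻⁹ C)(142 V) = 4.13×10⁻⁷ J.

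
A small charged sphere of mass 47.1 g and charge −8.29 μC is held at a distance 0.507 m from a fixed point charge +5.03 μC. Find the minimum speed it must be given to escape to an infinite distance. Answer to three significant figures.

To just escape, total mechanical energy must reach zero at infinity: ½mv²_min + U = 0, so ½mv²_min = −U = |kQq|/r.
|U| = |kQq|/r = (8.99×10⁹ N·m²/C²)(5.03×10⁻⁶)(8.29×10⁻⁶)/(0.507) = 0.739 J.
v_min = √(2|U|/m) = √(2·0.739/0.0471) = 5.60 m/s.

5.60 m/s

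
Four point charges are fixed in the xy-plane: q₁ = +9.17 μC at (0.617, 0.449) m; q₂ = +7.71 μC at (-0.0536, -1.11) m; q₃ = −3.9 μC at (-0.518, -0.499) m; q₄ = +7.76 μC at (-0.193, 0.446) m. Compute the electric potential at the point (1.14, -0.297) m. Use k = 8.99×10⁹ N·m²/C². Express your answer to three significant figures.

1.63×10⁵ V

The total potential is the scalar sum of each charge's contribution, V = Σ kqᵢ/rᵢ.
Distances from the field point to each charge: r₁ = 0.911 m, r₂ = 1.44 m, r₃ = 1.67 m, r₄ = 1.53 m.
V = k[(9.17×10⁻⁶)/(0.911) + (7.71×10⁻⁶)/(1.44) + (-3.90×10⁻⁶)/(1.67) + (7.76×10⁻⁶)/(1.53)] = 1.63×10⁵ V.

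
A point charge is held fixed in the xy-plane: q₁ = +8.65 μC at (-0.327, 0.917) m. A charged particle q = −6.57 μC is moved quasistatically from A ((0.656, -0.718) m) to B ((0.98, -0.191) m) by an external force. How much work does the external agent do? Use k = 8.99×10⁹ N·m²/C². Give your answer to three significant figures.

For quasistatic motion the external work equals the change in potential energy: W_ext = qΔV = q(V_B − V_A).
At A: distance to the source charge is 1.91 m; V_A = kq₁/r = 4.08×10⁴ V.
At B: distance to the source charge is 1.71 m; V_B = kq₁/r = 4.54×10⁴ V.
ΔV = V_B − V_A = 4620 V.
W_ext = qΔV = (-6.57×10⁻⁶ C)(4620 V) = -0.0304 J.

-0.0304 J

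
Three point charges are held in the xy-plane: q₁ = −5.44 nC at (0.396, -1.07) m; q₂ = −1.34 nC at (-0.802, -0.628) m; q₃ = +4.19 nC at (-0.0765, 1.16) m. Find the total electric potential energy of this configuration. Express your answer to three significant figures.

-6.47×10⁻⁸ J

The assembly work is the sum of pairwise potential energies, U = Σ_{i<j} kqᵢqⱼ/rᵢⱼ.
Pair separations: r₁₂ = 1.28 m, r₁₃ = 2.28 m, r₂₃ = 1.93 m.
U = (5.13×10⁻⁸) + (-8.99×10⁻⁸) + (-2.62×10⁻⁸) = -6.47×10⁻⁸ J.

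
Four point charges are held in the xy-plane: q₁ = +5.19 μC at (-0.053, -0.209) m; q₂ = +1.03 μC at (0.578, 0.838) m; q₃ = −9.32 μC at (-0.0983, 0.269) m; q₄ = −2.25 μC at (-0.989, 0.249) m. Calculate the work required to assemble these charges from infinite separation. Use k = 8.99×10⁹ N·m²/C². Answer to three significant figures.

-0.866 J

The assembly work is the sum of pairwise potential energies, U = Σ_{i<j} kqᵢqⱼ/rᵢⱼ.
Pair separations: r₁₂ = 1.22 m, r₁₃ = 0.480 m, r₁₄ = 1.04 m, r₂₃ = 0.884 m, r₂₄ = 1.67 m, r₃₄ = 0.891 m.
Summing all 6 pair terms gives U = -0.866 J.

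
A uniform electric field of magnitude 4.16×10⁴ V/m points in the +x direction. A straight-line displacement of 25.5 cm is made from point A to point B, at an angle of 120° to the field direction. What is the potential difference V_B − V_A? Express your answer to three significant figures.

5300 V

Only the component of displacement along E changes the potential: ΔV = −E·d·cosθ.
ΔV = −(4.16×10⁴ V/m)(0.255 m)cos120° = 5300 V.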